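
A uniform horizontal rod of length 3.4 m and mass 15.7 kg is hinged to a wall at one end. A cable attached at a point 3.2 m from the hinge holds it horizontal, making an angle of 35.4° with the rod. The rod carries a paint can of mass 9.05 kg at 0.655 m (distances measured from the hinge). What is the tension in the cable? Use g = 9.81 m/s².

Sum moments about the hinge (the unknown hinge reaction has zero arm there).
Beam weight: 15.7 × 9.81 = 154 N down at 1.7 m → arm 1.7 m, τ = 154 × 1.7 = 261.8 N·m clockwise.
Paint can: 9.05 × 9.81 = 88.78 N down at 0.655 m → arm 0.655 m, τ = 88.78 × 0.655 = 58.15 N·m clockwise.
Total clockwise load moment = 319.9 N·m.
The cable tension T acts at 3.2 m; only its component perpendicular to the rod, T sinθ, produces torque. sin 35.4° = 0.5793.
Balancing moments: T × 3.2 × 0.5793 = 319.9, giving T = 319.9 / 1.854 = 173 N.

T ≈ 173 N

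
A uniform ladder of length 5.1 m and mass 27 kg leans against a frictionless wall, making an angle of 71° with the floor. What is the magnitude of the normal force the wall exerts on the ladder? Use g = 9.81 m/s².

About the foot of the ladder:
Ladder weight 27×9.81 = 264.9 N acts at 2.55 m along the ladder; its horizontal arm is 2.55·cos71° = 0.8302 m → τ = 219.9 N·m clockwise.
Wall normal N acts horizontally at the top; its moment arm is the height L sinθ = 5.1·sin71° = 4.822 m, counterclockwise.
Setting net torque to zero: N × 4.822 = 219.9 → N = 45.6 N.

N_wall ≈ 45.6 N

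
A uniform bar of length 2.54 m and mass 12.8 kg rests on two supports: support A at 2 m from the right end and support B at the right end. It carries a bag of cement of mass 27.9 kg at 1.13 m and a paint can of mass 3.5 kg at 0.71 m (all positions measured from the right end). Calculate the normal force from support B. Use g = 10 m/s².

R_B ≈ 191 N

Take moments about support A.
Beam weight: 12.8 × 10 = 128 N down at 1.27 m → arm 0.73 m, τ = 128 × 0.73 = 93.44 N·m clockwise.
Bag of cement: 27.9 × 10 = 279 N down at 1.13 m → arm 0.87 m, τ = 279 × 0.87 = 242.7 N·m clockwise.
Paint can: 3.5 × 10 = 35 N down at 0.71 m → arm 1.29 m, τ = 35 × 1.29 = 45.15 N·m clockwise.
Net load moment about support A = 381.3 N·m clockwise.
Reaction R at support B is upward at 0 m, arm 2 m → moment R × 2 counterclockwise.
Setting net torque to zero: R × 2 = 381.3 → R = 191 N.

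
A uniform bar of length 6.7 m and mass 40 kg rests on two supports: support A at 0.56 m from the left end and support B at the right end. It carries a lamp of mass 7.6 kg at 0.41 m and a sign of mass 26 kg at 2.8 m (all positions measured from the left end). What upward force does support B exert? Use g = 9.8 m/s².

About support A:
Beam weight: 40 × 9.8 = 392 N down at 3.35 m → arm 2.79 m, τ = 392 × 2.79 = 1094 N·m clockwise.
Lamp: 7.6 × 9.8 = 74.48 N down at 0.41 m → arm 0.15 m, τ = 74.48 × 0.15 = 11.17 N·m counterclockwise.
Sign: 26 × 9.8 = 254.8 N down at 2.8 m → arm 2.24 m, τ = 254.8 × 2.24 = 570.8 N·m clockwise.
Net load moment about support A = 1654 N·m clockwise.
Reaction R at support B is upward at 6.7 m, arm 6.14 m → moment R × 6.14 counterclockwise.
Setting net torque to zero: R × 6.14 = 1654 → R = 269 N.

R_B ≈ 269 N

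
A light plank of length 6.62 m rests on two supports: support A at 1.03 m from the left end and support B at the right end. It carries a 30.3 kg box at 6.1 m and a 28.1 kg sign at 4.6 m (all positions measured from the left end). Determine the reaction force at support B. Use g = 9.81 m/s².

Choose support A as the axis so its reaction then has zero moment arm.
Box: 30.3 × 9.81 = 297.2 N down at 6.1 m → arm 5.07 m, τ = 297.2 × 5.07 = 1507 N·m clockwise.
Sign: 28.1 × 9.81 = 275.7 N down at 4.6 m → arm 3.57 m, τ = 275.7 × 3.57 = 984.2 N·m clockwise.
Net load moment about support A = 2491 N·m clockwise.
Reaction R at support B is upward at 6.62 m, arm 5.59 m → moment R × 5.59 counterclockwise.
Balancing moments: R × 5.59 = 2491, giving R = 446 N.

R_B ≈ 446 N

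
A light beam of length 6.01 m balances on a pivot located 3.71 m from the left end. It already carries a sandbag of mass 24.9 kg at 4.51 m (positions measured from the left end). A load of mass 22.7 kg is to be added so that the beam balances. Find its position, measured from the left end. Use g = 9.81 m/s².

x ≈ 2.83 m from the left end

Taking torques about the pivot (at 3.71 m from the left end):
Sandbag: 24.9 × 9.81 = 244.3 N down at 4.51 m → arm 0.8 m, τ = 244.3 × 0.8 = 195.4 N·m clockwise.
Net moment of existing loads = 195.4 N·m clockwise.
The load weighs 22.7 × 9.81 = 222.7 N and must supply an equal counterclockwise moment, so its lever arm about the pivot is 195.4 / 222.7 = 0.877 m.
That puts it at 3.71 − 0.877 = 2.83 m from the left end.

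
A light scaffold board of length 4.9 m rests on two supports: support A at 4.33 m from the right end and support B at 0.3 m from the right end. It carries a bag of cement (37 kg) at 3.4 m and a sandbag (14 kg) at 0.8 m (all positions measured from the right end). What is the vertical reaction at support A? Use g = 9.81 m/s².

Choose support B as the axis so its reaction then has zero moment arm.
Bag of cement: 37 × 9.81 = 363 N down at 3.4 m → arm 3.1 m, τ = 363 × 3.1 = 1125 N·m counterclockwise.
Sandbag: 14 × 9.81 = 137.3 N down at 0.8 m → arm 0.5 m, τ = 137.3 × 0.5 = 68.65 N·m counterclockwise.
Net load moment about support B = 1194 N·m counterclockwise.
Reaction R at support A is upward at 4.33 m, arm 4.03 m → moment R × 4.03 clockwise.
Balancing moments: R × 4.03 = 1194, giving R = 296 N.

R_A ≈ 296 N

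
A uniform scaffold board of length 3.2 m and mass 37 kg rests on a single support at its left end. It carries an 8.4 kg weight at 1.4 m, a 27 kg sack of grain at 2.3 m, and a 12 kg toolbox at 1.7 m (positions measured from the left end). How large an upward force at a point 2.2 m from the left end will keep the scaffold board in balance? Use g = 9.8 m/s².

Taking torques about the left end:
Beam weight: 37 × 9.8 = 362.6 N down at 1.6 m → arm 1.6 m, τ = 362.6 × 1.6 = 580.2 N·m clockwise.
Weight: 8.4 × 9.8 = 82.32 N down at 1.4 m → arm 1.4 m, τ = 82.32 × 1.4 = 115.2 N·m clockwise.
Sack of grain: 27 × 9.8 = 264.6 N down at 2.3 m → arm 2.3 m, τ = 264.6 × 2.3 = 608.6 N·m clockwise.
Toolbox: 12 × 9.8 = 117.6 N down at 1.7 m → arm 1.7 m, τ = 117.6 × 1.7 = 199.9 N·m clockwise.
Net moment of the loads = 1504 N·m clockwise.
The upward force F acts at a point 2.2 m from the left end, arm 2.2 m, giving F × 2.2 counterclockwise.
Balancing moments: F × 2.2 = 1504, giving F = 1504 / 2.2 = 684 N.

F ≈ 684 N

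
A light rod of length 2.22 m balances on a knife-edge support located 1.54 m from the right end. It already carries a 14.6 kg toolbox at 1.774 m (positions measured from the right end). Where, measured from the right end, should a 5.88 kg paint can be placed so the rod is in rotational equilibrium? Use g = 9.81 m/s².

Taking torques about the knife-edge support (at 1.54 m from the right end):
Toolbox: 14.6 × 9.81 = 143.2 N down at 1.774 m → arm 0.234 m, τ = 143.2 × 0.234 = 33.51 N·m counterclockwise.
Net moment of existing loads = 33.51 N·m counterclockwise.
The paint can weighs 5.88 × 9.81 = 57.68 N and must supply an equal clockwise moment, so its lever arm about the knife-edge support is 33.51 / 57.68 = 0.581 m.
That puts it at 1.54 − 0.581 = 0.959 m from the right end.

x ≈ 0.959 m from the right end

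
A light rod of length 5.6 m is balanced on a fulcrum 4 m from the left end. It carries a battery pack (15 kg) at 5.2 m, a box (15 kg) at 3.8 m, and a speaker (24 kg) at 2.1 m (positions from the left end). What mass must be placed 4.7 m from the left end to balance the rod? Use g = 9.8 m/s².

m ≈ 43.7 kg

Sum moments about the fulcrum (at 4 m from the left end) (the support reaction has zero arm there).
Battery pack: 15 × 9.8 = 147 N down at 5.2 m → arm 1.2 m, τ = 147 × 1.2 = 176.4 N·m clockwise.
Box: 15 × 9.8 = 147 N down at 3.8 m → arm 0.2 m, τ = 147 × 0.2 = 29.4 N·m counterclockwise.
Speaker: 24 × 9.8 = 235.2 N down at 2.1 m → arm 1.9 m, τ = 235.2 × 1.9 = 446.9 N·m counterclockwise.
Net moment of known loads = 299.9 N·m counterclockwise.
An unknown mass m at 4.7 m has arm 0.7 m; its moment is m·g·0.7 clockwise.
Balancing moments: m × 9.8 × 0.7 = 299.9, giving m = 299.9 / (9.8 × 0.7) = 43.7 kg.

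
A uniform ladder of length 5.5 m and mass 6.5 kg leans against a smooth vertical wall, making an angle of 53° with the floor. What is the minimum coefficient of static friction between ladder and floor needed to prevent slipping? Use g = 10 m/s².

Sum moments about the foot of the ladder (the floor normal and friction both act there and drop out).
Ladder weight 6.5×10 = 65 N acts at 2.75 m along the ladder; its horizontal arm is 2.75·cos53° = 1.655 m → τ = 107.6 N·m clockwise.
Wall normal N acts horizontally at the top; its moment arm is the height L sinθ = 5.5·sin53° = 4.392 m, counterclockwise.
Στ = 0 ⇒ N × 4.392 = 107.6 ⇒ N = 24.5 N.
ΣFx = 0 ⇒ f = N_wall = 24.5 N. ΣFy = 0 ⇒ N_floor = 65 N.
μ_min = f / N_floor = 24.5 / 65 = 0.377.

μ_min ≈ 0.377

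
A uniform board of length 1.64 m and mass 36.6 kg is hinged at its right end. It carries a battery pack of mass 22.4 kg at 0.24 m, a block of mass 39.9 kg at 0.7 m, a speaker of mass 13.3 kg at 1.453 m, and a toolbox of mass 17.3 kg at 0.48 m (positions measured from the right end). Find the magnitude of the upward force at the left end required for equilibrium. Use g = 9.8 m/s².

Taking torques about the right end:
Beam weight: 36.6 × 9.8 = 358.7 N down at 0.82 m → arm 0.82 m, τ = 358.7 × 0.82 = 294.1 N·m counterclockwise.
Battery pack: 22.4 × 9.8 = 219.5 N down at 0.24 m → arm 0.24 m, τ = 219.5 × 0.24 = 52.68 N·m counterclockwise.
Block: 39.9 × 9.8 = 391 N down at 0.7 m → arm 0.7 m, τ = 391 × 0.7 = 273.7 N·m counterclockwise.
Speaker: 13.3 × 9.8 = 130.3 N down at 1.453 m → arm 1.453 m, τ = 130.3 × 1.453 = 189.3 N·m counterclockwise.
Toolbox: 17.3 × 9.8 = 169.5 N down at 0.48 m → arm 0.48 m, τ = 169.5 × 0.48 = 81.36 N·m counterclockwise.
Net moment of the loads = 891.1 N·m counterclockwise.
The upward force F acts at the left end, arm 1.64 m, giving F × 1.64 clockwise.
For rotational equilibrium, F × 1.64 = 891.1, so F = 891.1 / 1.64 = 543 N.

F ≈ 543 N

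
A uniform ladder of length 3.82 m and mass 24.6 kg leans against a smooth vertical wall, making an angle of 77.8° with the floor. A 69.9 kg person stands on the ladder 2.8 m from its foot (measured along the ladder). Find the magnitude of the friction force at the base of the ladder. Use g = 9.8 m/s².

Sum moments about the foot of the ladder (the floor normal and friction both act there and drop out).
Ladder weight 24.6×9.8 = 241.1 N acts at 1.91 m along the ladder; its horizontal arm is 1.91·cos77.8° = 0.4036 m → τ = 97.31 N·m clockwise.
Person: 69.9×9.8 = 685 N at 2.8 m → arm 0.5917 m → τ = 405.3 N·m clockwise.
Wall normal N acts horizontally at the top; its moment arm is the height L sinθ = 3.82·sin77.8° = 3.734 m, counterclockwise.
Balancing moments: N × 3.734 = 502.6, giving N = 135 N.
ΣFx = 0: friction at the foot balances the wall's push, so f = N_wall = 135 N.

f ≈ 135 N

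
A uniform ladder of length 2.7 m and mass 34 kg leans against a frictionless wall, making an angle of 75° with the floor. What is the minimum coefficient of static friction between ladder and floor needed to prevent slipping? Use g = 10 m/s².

μ_min ≈ 0.134

About the foot of the ladder:
Ladder weight 34×10 = 340 N acts at 1.35 m along the ladder; its horizontal arm is 1.35·cos75° = 0.3494 m → τ = 118.8 N·m clockwise.
Wall normal N acts horizontally at the top; its moment arm is the height L sinθ = 2.7·sin75° = 2.608 m, counterclockwise.
Setting net torque to zero: N × 2.608 = 118.8 → N = 45.55 N.
ΣFx = 0 ⇒ f = N_wall = 45.55 N. ΣFy = 0 ⇒ N_floor = 340 N.
μ_min = f / N_floor = 45.55 / 340 = 0.134.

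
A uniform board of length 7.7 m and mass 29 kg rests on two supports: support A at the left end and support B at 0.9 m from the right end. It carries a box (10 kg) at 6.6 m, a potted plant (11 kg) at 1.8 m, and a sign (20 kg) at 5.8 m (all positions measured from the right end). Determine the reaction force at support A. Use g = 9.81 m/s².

R_A ≈ 361 N

Sum moments about support B (its reaction then has zero moment arm).
Beam weight: 29 × 9.81 = 284.5 N down at 3.85 m → arm 2.95 m, τ = 284.5 × 2.95 = 839.3 N·m counterclockwise.
Box: 10 × 9.81 = 98.1 N down at 6.6 m → arm 5.7 m, τ = 98.1 × 5.7 = 559.2 N·m counterclockwise.
Potted plant: 11 × 9.81 = 107.9 N down at 1.8 m → arm 0.9 m, τ = 107.9 × 0.9 = 97.11 N·m counterclockwise.
Sign: 20 × 9.81 = 196.2 N down at 5.8 m → arm 4.9 m, τ = 196.2 × 4.9 = 961.4 N·m counterclockwise.
Net load moment about support B = 2457 N·m counterclockwise.
Reaction R at support A is upward at 7.7 m, arm 6.8 m → moment R × 6.8 clockwise.
Balancing moments: R × 6.8 = 2457, giving R = 361 N.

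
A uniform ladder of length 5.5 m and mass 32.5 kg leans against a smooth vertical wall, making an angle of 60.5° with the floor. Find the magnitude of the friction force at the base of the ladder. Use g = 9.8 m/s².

f ≈ 90.1 N

Choose the foot of the ladder as the axis so the floor normal and friction both act there and drop out.
Ladder weight 32.5×9.8 = 318.5 N acts at 2.75 m along the ladder; its horizontal arm is 2.75·cos60.5° = 1.354 m → τ = 431.2 N·m clockwise.
Wall normal N acts horizontally at the top; its moment arm is the height L sinθ = 5.5·sin60.5° = 4.787 m, counterclockwise.
Balancing moments: N × 4.787 = 431.2, giving N = 90.1 N.
ΣFx = 0: friction at the foot balances the wall's push, so f = N_wall = 90.1 N.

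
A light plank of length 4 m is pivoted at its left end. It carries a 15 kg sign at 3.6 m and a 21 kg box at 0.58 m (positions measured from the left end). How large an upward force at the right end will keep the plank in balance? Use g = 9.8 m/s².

F ≈ 162 N

About the left end:
Sign: 15 × 9.8 = 147 N down at 3.6 m → arm 3.6 m, τ = 147 × 3.6 = 529.2 N·m clockwise.
Box: 21 × 9.8 = 205.8 N down at 0.58 m → arm 0.58 m, τ = 205.8 × 0.58 = 119.4 N·m clockwise.
Net moment of the loads = 648.6 N·m clockwise.
The upward force F acts at the right end, arm 4 m, giving F × 4 counterclockwise.
Balancing moments: F × 4 = 648.6, giving F = 648.6 / 4 = 162 N.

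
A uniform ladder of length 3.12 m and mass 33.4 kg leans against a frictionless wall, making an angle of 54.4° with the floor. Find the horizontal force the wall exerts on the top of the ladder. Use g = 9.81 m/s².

Choose the foot of the ladder as the axis so the floor normal and friction both act there and drop out.
Ladder weight 33.4×9.81 = 327.7 N acts at 1.56 m along the ladder; its horizontal arm is 1.56·cos54.4° = 0.9081 m → τ = 297.6 N·m clockwise.
Wall normal N acts horizontally at the top; its moment arm is the height L sinθ = 3.12·sin54.4° = 2.537 m, counterclockwise.
For rotational equilibrium, N × 2.537 = 297.6, so N = 117 N.

N_wall ≈ 117 N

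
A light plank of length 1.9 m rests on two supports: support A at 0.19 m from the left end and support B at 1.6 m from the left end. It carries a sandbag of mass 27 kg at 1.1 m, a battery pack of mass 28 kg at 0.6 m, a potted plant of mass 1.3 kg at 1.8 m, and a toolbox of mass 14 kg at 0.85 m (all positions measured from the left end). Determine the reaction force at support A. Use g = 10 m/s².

R_A ≈ 367 N

Take moments about support B.
Sandbag: 27 × 10 = 270 N down at 1.1 m → arm 0.5 m, τ = 270 × 0.5 = 135 N·m counterclockwise.
Battery pack: 28 × 10 = 280 N down at 0.6 m → arm 1 m, τ = 280 × 1 = 280 N·m counterclockwise.
Potted plant: 1.3 × 10 = 13 N down at 1.8 m → arm 0.2 m, τ = 13 × 0.2 = 2.6 N·m clockwise.
Toolbox: 14 × 10 = 140 N down at 0.85 m → arm 0.75 m, τ = 140 × 0.75 = 105 N·m counterclockwise.
Net load moment about support B = 517.4 N·m counterclockwise.
Reaction R at support A is upward at 0.19 m, arm 1.41 m → moment R × 1.41 clockwise.
Setting net torque to zero: R × 1.41 = 517.4 → R = 367 N.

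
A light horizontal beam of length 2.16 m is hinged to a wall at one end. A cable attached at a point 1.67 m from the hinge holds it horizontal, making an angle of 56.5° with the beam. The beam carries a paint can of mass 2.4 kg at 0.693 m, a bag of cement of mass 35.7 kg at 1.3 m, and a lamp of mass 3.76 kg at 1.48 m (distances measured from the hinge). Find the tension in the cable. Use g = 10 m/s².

About the hinge:
Paint can: 2.4 × 10 = 24 N down at 0.693 m → arm 0.693 m, τ = 24 × 0.693 = 16.63 N·m clockwise.
Bag of cement: 35.7 × 10 = 357 N down at 1.3 m → arm 1.3 m, τ = 357 × 1.3 = 464.1 N·m clockwise.
Lamp: 3.76 × 10 = 37.6 N down at 1.48 m → arm 1.48 m, τ = 37.6 × 1.48 = 55.65 N·m clockwise.
Total clockwise load moment = 536.4 N·m.
The cable tension T acts at 1.67 m; only its component perpendicular to the beam, T sinθ, produces torque. sin 56.5° = 0.8339.
Στ = 0 ⇒ T × 1.67 × 0.8339 = 536.4 ⇒ T = 536.4 / 1.393 = 385 N.

T ≈ 385 N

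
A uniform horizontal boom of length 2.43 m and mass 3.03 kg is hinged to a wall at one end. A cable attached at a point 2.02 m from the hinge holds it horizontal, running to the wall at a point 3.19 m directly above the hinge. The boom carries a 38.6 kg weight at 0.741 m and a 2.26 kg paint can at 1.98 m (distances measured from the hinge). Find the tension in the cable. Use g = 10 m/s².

Take moments about the hinge.
Beam weight: 3.03 × 10 = 30.3 N down at 1.215 m → arm 1.215 m, τ = 30.3 × 1.215 = 36.81 N·m clockwise.
Weight: 38.6 × 10 = 386 N down at 0.741 m → arm 0.741 m, τ = 386 × 0.741 = 286 N·m clockwise.
Paint can: 2.26 × 10 = 22.6 N down at 1.98 m → arm 1.98 m, τ = 22.6 × 1.98 = 44.75 N·m clockwise.
Total clockwise load moment = 367.6 N·m.
The cable tension T acts at 2.02 m; only its component perpendicular to the boom, T sinθ, produces torque. sinθ = h/√(h²+d²) = 3.19/√(3.19²+2.02²) = 0.8449.
Στ = 0 ⇒ T × 2.02 × 0.8449 = 367.6 ⇒ T = 367.6 / 1.707 = 215 N.

T ≈ 215 N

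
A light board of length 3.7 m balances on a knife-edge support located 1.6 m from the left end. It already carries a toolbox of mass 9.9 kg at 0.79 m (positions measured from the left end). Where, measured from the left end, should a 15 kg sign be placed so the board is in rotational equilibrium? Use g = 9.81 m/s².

x ≈ 2.13 m from the left end

Taking torques about the knife-edge support (at 1.6 m from the left end):
Toolbox: 9.9 × 9.81 = 97.12 N down at 0.79 m → arm 0.81 m, τ = 97.12 × 0.81 = 78.67 N·m counterclockwise.
Net moment of existing loads = 78.67 N·m counterclockwise.
The sign weighs 15 × 9.81 = 147.2 N and must supply an equal clockwise moment, so its lever arm about the knife-edge support is 78.67 / 147.2 = 0.534 m.
That puts it at 1.6 + 0.534 = 2.13 m from the left end.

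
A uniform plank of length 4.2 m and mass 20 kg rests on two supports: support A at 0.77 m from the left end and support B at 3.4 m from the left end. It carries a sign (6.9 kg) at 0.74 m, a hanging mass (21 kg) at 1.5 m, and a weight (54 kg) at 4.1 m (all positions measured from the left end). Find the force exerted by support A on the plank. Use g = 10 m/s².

R_A ≈ 177 N

About support B:
Beam weight: 20 × 10 = 200 N down at 2.1 m → arm 1.3 m, τ = 200 × 1.3 = 260 N·m counterclockwise.
Sign: 6.9 × 10 = 69 N down at 0.74 m → arm 2.66 m, τ = 69 × 2.66 = 183.5 N·m counterclockwise.
Hanging mass: 21 × 10 = 210 N down at 1.5 m → arm 1.9 m, τ = 210 × 1.9 = 399 N·m counterclockwise.
Weight: 54 × 10 = 540 N down at 4.1 m → arm 0.7 m, τ = 540 × 0.7 = 378 N·m clockwise.
Net load moment about support B = 464.5 N·m counterclockwise.
Reaction R at support A is upward at 0.77 m, arm 2.63 m → moment R × 2.63 clockwise.
Balancing moments: R × 2.63 = 464.5, giving R = 177 N.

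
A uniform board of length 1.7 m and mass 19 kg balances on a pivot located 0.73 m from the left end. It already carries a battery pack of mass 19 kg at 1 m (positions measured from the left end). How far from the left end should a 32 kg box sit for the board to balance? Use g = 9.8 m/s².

x ≈ 0.498 m from the left end

Choose the pivot (at 0.73 m from the left end) as the axis so the support reaction has zero arm there.
Beam weight: 19 × 9.8 = 186.2 N down at 0.85 m → arm 0.12 m, τ = 186.2 × 0.12 = 22.34 N·m clockwise.
Battery pack: 19 × 9.8 = 186.2 N down at 1 m → arm 0.27 m, τ = 186.2 × 0.27 = 50.27 N·m clockwise.
Net moment of existing loads = 72.61 N·m clockwise.
The box weighs 32 × 9.8 = 313.6 N and must supply an equal counterclockwise moment, so its lever arm about the pivot is 72.61 / 313.6 = 0.232 m.
That puts it at 0.73 − 0.232 = 0.498 m from the left end.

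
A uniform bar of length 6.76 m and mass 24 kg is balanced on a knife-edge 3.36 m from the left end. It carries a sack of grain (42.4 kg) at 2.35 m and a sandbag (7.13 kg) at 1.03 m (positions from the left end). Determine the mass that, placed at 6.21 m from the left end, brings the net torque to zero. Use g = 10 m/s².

Taking torques about the knife-edge (at 3.36 m from the left end):
Beam weight: 24 × 10 = 240 N down at 3.38 m → arm 0.02 m, τ = 240 × 0.02 = 4.8 N·m clockwise.
Sack of grain: 42.4 × 10 = 424 N down at 2.35 m → arm 1.01 m, τ = 424 × 1.01 = 428.2 N·m counterclockwise.
Sandbag: 7.13 × 10 = 71.3 N down at 1.03 m → arm 2.33 m, τ = 71.3 × 2.33 = 166.1 N·m counterclockwise.
Net moment of known loads = 589.5 N·m counterclockwise.
An unknown mass m at 6.21 m has arm 2.85 m; its moment is m·g·2.85 clockwise.
Στ = 0 ⇒ m × 10 × 2.85 = 589.5 ⇒ m = 589.5 / (10 × 2.85) = 20.7 kg.

m ≈ 20.7 kg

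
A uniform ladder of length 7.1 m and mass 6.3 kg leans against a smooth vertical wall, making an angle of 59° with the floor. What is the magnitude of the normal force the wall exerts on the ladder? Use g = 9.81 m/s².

N_wall ≈ 18.6 N

About the foot of the ladder:
Ladder weight 6.3×9.81 = 61.8 N acts at 3.55 m along the ladder; its horizontal arm is 3.55·cos59° = 1.828 m → τ = 113 N·m clockwise.
Wall normal N acts horizontally at the top; its moment arm is the height L sinθ = 7.1·sin59° = 6.086 m, counterclockwise.
Balancing moments: N × 6.086 = 113, giving N = 18.6 N.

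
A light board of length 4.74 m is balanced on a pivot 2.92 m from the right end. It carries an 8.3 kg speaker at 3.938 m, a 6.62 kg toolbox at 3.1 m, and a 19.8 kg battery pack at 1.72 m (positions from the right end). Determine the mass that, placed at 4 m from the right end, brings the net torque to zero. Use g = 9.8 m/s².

Taking torques about the pivot (at 2.92 m from the right end):
Speaker: 8.3 × 9.8 = 81.34 N down at 3.938 m → arm 1.018 m, τ = 81.34 × 1.018 = 82.8 N·m counterclockwise.
Toolbox: 6.62 × 9.8 = 64.88 N down at 3.1 m → arm 0.18 m, τ = 64.88 × 0.18 = 11.68 N·m counterclockwise.
Battery pack: 19.8 × 9.8 = 194 N down at 1.72 m → arm 1.2 m, τ = 194 × 1.2 = 232.8 N·m clockwise.
Net moment of known loads = 138.3 N·m clockwise.
An unknown mass m at 4 m has arm 1.08 m; its moment is m·g·1.08 counterclockwise.
For rotational equilibrium, m × 9.8 × 1.08 = 138.3, so m = 138.3 / (9.8 × 1.08) = 13.1 kg.

m ≈ 13.1 kg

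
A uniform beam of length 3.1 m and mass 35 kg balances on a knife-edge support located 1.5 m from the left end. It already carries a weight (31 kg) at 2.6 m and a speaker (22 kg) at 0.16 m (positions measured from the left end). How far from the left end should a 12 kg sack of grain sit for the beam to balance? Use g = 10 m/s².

Taking torques about the knife-edge support (at 1.5 m from the left end):
Beam weight: 35 × 10 = 350 N down at 1.55 m → arm 0.05 m, τ = 350 × 0.05 = 17.5 N·m clockwise.
Weight: 31 × 10 = 310 N down at 2.6 m → arm 1.1 m, τ = 310 × 1.1 = 341 N·m clockwise.
Speaker: 22 × 10 = 220 N down at 0.16 m → arm 1.34 m, τ = 220 × 1.34 = 294.8 N·m counterclockwise.
Net moment of existing loads = 63.7 N·m clockwise.
The sack of grain weighs 12 × 10 = 120 N and must supply an equal counterclockwise moment, so its lever arm about the knife-edge support is 63.7 / 120 = 0.531 m.
That puts it at 1.5 − 0.531 = 0.969 m from the left end.

x ≈ 0.969 m from the left end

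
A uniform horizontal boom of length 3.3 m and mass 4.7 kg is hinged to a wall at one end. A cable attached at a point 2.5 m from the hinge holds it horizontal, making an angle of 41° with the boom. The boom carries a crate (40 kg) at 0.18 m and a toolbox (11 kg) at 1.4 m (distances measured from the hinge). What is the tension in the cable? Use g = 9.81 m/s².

T ≈ 182 N

Sum moments about the hinge (the unknown hinge reaction has zero arm there).
Beam weight: 4.7 × 9.81 = 46.11 N down at 1.65 m → arm 1.65 m, τ = 46.11 × 1.65 = 76.08 N·m clockwise.
Crate: 40 × 9.81 = 392.4 N down at 0.18 m → arm 0.18 m, τ = 392.4 × 0.18 = 70.63 N·m clockwise.
Toolbox: 11 × 9.81 = 107.9 N down at 1.4 m → arm 1.4 m, τ = 107.9 × 1.4 = 151.1 N·m clockwise.
Total clockwise load moment = 297.8 N·m.
The cable tension T acts at 2.5 m; only its component perpendicular to the boom, T sinθ, produces torque. sin 41° = 0.6561.
For rotational equilibrium, T × 2.5 × 0.6561 = 297.8, so T = 297.8 / 1.64 = 182 N.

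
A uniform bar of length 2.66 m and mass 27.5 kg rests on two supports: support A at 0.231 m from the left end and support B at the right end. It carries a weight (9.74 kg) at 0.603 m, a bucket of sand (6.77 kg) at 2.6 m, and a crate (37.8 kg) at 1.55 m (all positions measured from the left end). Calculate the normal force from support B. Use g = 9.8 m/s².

R_B ≈ 402 N

About support A:
Beam weight: 27.5 × 9.8 = 269.5 N down at 1.33 m → arm 1.099 m, τ = 269.5 × 1.099 = 296.2 N·m clockwise.
Weight: 9.74 × 9.8 = 95.45 N down at 0.603 m → arm 0.372 m, τ = 95.45 × 0.372 = 35.51 N·m clockwise.
Bucket of sand: 6.77 × 9.8 = 66.35 N down at 2.6 m → arm 2.369 m, τ = 66.35 × 2.369 = 157.2 N·m clockwise.
Crate: 37.8 × 9.8 = 370.4 N down at 1.55 m → arm 1.319 m, τ = 370.4 × 1.319 = 488.6 N·m clockwise.
Net load moment about support A = 977.5 N·m clockwise.
Reaction R at support B is upward at 2.66 m, arm 2.429 m → moment R × 2.429 counterclockwise.
Setting net torque to zero: R × 2.429 = 977.5 → R = 402 N.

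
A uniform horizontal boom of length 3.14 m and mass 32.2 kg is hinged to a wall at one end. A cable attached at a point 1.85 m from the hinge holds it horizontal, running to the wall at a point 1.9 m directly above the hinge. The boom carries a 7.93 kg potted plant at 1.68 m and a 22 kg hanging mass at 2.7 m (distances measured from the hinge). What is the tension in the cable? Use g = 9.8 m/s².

Taking torques about the hinge:
Beam weight: 32.2 × 9.8 = 315.6 N down at 1.57 m → arm 1.57 m, τ = 315.6 × 1.57 = 495.5 N·m clockwise.
Potted plant: 7.93 × 9.8 = 77.71 N down at 1.68 m → arm 1.68 m, τ = 77.71 × 1.68 = 130.6 N·m clockwise.
Hanging mass: 22 × 9.8 = 215.6 N down at 2.7 m → arm 2.7 m, τ = 215.6 × 2.7 = 582.1 N·m clockwise.
Total clockwise load moment = 1208 N·m.
The cable tension T acts at 1.85 m; only its component perpendicular to the boom, T sinθ, produces torque. sinθ = h/√(h²+d²) = 1.9/√(1.9²+1.85²) = 0.7165.
For rotational equilibrium, T × 1.85 × 0.7165 = 1208, so T = 1208 / 1.326 = 911 N.

T ≈ 911 N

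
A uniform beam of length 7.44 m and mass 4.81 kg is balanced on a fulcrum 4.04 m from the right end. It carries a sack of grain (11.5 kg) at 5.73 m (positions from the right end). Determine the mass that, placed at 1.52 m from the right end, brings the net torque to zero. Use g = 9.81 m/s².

About the fulcrum (at 4.04 m from the right end):
Beam weight: 4.81 × 9.81 = 47.19 N down at 3.72 m → arm 0.32 m, τ = 47.19 × 0.32 = 15.1 N·m clockwise.
Sack of grain: 11.5 × 9.81 = 112.8 N down at 5.73 m → arm 1.69 m, τ = 112.8 × 1.69 = 190.6 N·m counterclockwise.
Net moment of known loads = 175.5 N·m counterclockwise.
An unknown mass m at 1.52 m has arm 2.52 m; its moment is m·g·2.52 clockwise.
Setting net torque to zero: m × 9.81 × 2.52 = 175.5 → m = 175.5 / (9.81 × 2.52) = 7.1 kg.

m ≈ 7.1 kg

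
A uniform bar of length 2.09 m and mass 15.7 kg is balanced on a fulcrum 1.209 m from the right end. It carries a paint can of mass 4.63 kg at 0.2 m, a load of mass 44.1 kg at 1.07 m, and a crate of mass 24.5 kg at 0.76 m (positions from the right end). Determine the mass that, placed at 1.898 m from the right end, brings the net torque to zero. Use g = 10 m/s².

m ≈ 35.4 kg

Take moments about the fulcrum (at 1.209 m from the right end).
Beam weight: 15.7 × 10 = 157 N down at 1.045 m → arm 0.164 m, τ = 157 × 0.164 = 25.75 N·m clockwise.
Paint can: 4.63 × 10 = 46.3 N down at 0.2 m → arm 1.009 m, τ = 46.3 × 1.009 = 46.72 N·m clockwise.
Load: 44.1 × 10 = 441 N down at 1.07 m → arm 0.139 m, τ = 441 × 0.139 = 61.3 N·m clockwise.
Crate: 24.5 × 10 = 245 N down at 0.76 m → arm 0.449 m, τ = 245 × 0.449 = 110 N·m clockwise.
Net moment of known loads = 243.8 N·m clockwise.
An unknown mass m at 1.898 m has arm 0.689 m; its moment is m·g·0.689 counterclockwise.
Στ = 0 ⇒ m × 10 × 0.689 = 243.8 ⇒ m = 243.8 / (10 × 0.689) = 35.4 kg.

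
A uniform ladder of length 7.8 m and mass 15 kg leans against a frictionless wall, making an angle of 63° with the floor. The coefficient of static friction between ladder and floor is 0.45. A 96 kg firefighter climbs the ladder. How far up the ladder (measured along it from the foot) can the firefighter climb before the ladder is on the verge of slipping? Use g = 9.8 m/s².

About the foot of the ladder:
Ladder weight 15×9.8 = 147 N acts at 3.9 m along the ladder; its horizontal arm is 3.9·cos63° = 1.771 m → τ = 260.3 N·m clockwise.
Firefighter weight 96×9.8 = 940.8 N at distance d → arm d·cos63° → τ = 940.8·d·0.454 clockwise.
Wall normal N at the top has arm L sinθ = 6.95 m counterclockwise, so Στ = 0 gives N·6.95 = 260.3 + 427.1·d.
ΣFy = 0 ⇒ N_floor = 1088 N, so the maximum friction is μ_s·N_floor = 0.45×1088 = 489.6 N. ΣFx = 0 ⇒ N_wall = f, so at the slipping point N = 489.6 N.
Substituting: 489.6×6.95 = 260.3 + 427.1·d ⇒ d = (3403 − 260.3) / 427.1 = 7.36 m.

d ≈ 7.36 m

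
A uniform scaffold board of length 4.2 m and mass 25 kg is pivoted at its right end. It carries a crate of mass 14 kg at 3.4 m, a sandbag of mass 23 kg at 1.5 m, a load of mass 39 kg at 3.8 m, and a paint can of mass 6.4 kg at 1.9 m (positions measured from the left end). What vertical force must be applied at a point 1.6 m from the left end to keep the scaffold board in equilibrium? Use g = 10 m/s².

Choose the right end as the axis so the unknown pivot reaction has zero arm there.
Beam weight: 25 × 10 = 250 N down at 2.1 m → arm 2.1 m, τ = 250 × 2.1 = 525 N·m counterclockwise.
Crate: 14 × 10 = 140 N down at 3.4 m → arm 0.8 m, τ = 140 × 0.8 = 112 N·m counterclockwise.
Sandbag: 23 × 10 = 230 N down at 1.5 m → arm 2.7 m, τ = 230 × 2.7 = 621 N·m counterclockwise.
Load: 39 × 10 = 390 N down at 3.8 m → arm 0.4 m, τ = 390 × 0.4 = 156 N·m counterclockwise.
Paint can: 6.4 × 10 = 64 N down at 1.9 m → arm 2.3 m, τ = 64 × 2.3 = 147.2 N·m counterclockwise.
Net moment of the loads = 1561 N·m counterclockwise.
The upward force F acts at a point 1.6 m from the left end, arm 2.6 m, giving F × 2.6 clockwise.
Στ = 0 ⇒ F × 2.6 = 1561 ⇒ F = 1561 / 2.6 = 600 N.

F ≈ 600 N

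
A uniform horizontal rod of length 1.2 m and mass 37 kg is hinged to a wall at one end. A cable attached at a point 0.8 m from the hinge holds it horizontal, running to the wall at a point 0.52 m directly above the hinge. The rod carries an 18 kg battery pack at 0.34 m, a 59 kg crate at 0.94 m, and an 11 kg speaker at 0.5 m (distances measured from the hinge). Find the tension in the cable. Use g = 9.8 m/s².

About the hinge:
Beam weight: 37 × 9.8 = 362.6 N down at 0.6 m → arm 0.6 m, τ = 362.6 × 0.6 = 217.6 N·m clockwise.
Battery pack: 18 × 9.8 = 176.4 N down at 0.34 m → arm 0.34 m, τ = 176.4 × 0.34 = 59.98 N·m clockwise.
Crate: 59 × 9.8 = 578.2 N down at 0.94 m → arm 0.94 m, τ = 578.2 × 0.94 = 543.5 N·m clockwise.
Speaker: 11 × 9.8 = 107.8 N down at 0.5 m → arm 0.5 m, τ = 107.8 × 0.5 = 53.9 N·m clockwise.
Total clockwise load moment = 875 N·m.
The cable tension T acts at 0.8 m; only its component perpendicular to the rod, T sinθ, produces torque. sinθ = h/√(h²+d²) = 0.52/√(0.52²+0.8²) = 0.545.
Στ = 0 ⇒ T × 0.8 × 0.545 = 875 ⇒ T = 875 / 0.436 = 2010 N.

T ≈ 2010 N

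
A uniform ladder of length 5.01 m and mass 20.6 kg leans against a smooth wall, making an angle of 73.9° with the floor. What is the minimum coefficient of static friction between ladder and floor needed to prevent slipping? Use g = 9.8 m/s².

Choose the foot of the ladder as the axis so the floor normal and friction both act there and drop out.
Ladder weight 20.6×9.8 = 201.9 N acts at 2.505 m along the ladder; its horizontal arm is 2.505·cos73.9° = 0.6947 m → τ = 140.3 N·m clockwise.
Wall normal N acts horizontally at the top; its moment arm is the height L sinθ = 5.01·sin73.9° = 4.814 m, counterclockwise.
For rotational equilibrium, N × 4.814 = 140.3, so N = 29.14 N.
ΣFx = 0 ⇒ f = N_wall = 29.14 N. ΣFy = 0 ⇒ N_floor = 201.9 N.
μ_min = f / N_floor = 29.14 / 201.9 = 0.144.

μ_min ≈ 0.144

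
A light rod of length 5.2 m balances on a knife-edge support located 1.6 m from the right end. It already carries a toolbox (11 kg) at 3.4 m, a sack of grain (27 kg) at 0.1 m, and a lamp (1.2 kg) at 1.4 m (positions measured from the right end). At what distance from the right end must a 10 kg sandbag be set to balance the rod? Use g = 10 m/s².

x ≈ 3.69 m from the right end

Sum moments about the knife-edge support (at 1.6 m from the right end) (the support reaction has zero arm there).
Toolbox: 11 × 10 = 110 N down at 3.4 m → arm 1.8 m, τ = 110 × 1.8 = 198 N·m counterclockwise.
Sack of grain: 27 × 10 = 270 N down at 0.1 m → arm 1.5 m, τ = 270 × 1.5 = 405 N·m clockwise.
Lamp: 1.2 × 10 = 12 N down at 1.4 m → arm 0.2 m, τ = 12 × 0.2 = 2.4 N·m clockwise.
Net moment of existing loads = 209.4 N·m clockwise.
The sandbag weighs 10 × 10 = 100 N and must supply an equal counterclockwise moment, so its lever arm about the knife-edge support is 209.4 / 100 = 2.09 m.
That puts it at 1.6 + 2.09 = 3.69 m from the right end.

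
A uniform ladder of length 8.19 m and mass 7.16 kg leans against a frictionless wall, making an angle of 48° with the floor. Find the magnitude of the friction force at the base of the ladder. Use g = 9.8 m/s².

f ≈ 31.6 N

Taking torques about the foot of the ladder:
Ladder weight 7.16×9.8 = 70.17 N acts at 4.095 m along the ladder; its horizontal arm is 4.095·cos48° = 2.74 m → τ = 192.3 N·m clockwise.
Wall normal N acts horizontally at the top; its moment arm is the height L sinθ = 8.19·sin48° = 6.086 m, counterclockwise.
For rotational equilibrium, N × 6.086 = 192.3, so N = 31.6 N.
ΣFx = 0: friction at the foot balances the wall's push, so f = N_wall = 31.6 N.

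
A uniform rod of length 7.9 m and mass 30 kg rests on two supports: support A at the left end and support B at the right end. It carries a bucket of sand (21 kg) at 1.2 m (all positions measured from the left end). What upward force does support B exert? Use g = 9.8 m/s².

Taking torques about support A:
Beam weight: 30 × 9.8 = 294 N down at 3.95 m → arm 3.95 m, τ = 294 × 3.95 = 1161 N·m clockwise.
Bucket of sand: 21 × 9.8 = 205.8 N down at 1.2 m → arm 1.2 m, τ = 205.8 × 1.2 = 247 N·m clockwise.
Net load moment about support A = 1408 N·m clockwise.
Reaction R at support B is upward at 7.9 m, arm 7.9 m → moment R × 7.9 counterclockwise.
For rotational equilibrium, R × 7.9 = 1408, so R = 178 N.

R_B ≈ 178 N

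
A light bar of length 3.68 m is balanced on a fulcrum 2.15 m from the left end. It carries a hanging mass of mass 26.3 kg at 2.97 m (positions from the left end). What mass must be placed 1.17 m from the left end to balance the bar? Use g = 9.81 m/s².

Take moments about the fulcrum (at 2.15 m from the left end).
Hanging mass: 26.3 × 9.81 = 258 N down at 2.97 m → arm 0.82 m, τ = 258 × 0.82 = 211.6 N·m clockwise.
Net moment of known loads = 211.6 N·m clockwise.
An unknown mass m at 1.17 m has arm 0.98 m; its moment is m·g·0.98 counterclockwise.
Balancing moments: m × 9.81 × 0.98 = 211.6, giving m = 211.6 / (9.81 × 0.98) = 22 kg.

m ≈ 22 kg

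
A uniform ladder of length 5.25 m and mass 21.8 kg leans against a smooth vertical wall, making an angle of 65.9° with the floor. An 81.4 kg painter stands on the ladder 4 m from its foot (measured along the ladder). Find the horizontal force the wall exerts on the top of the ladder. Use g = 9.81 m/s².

N_wall ≈ 320 N

Choose the foot of the ladder as the axis so the floor normal and friction both act there and drop out.
Ladder weight 21.8×9.81 = 213.9 N acts at 2.625 m along the ladder; its horizontal arm is 2.625·cos65.9° = 1.072 m → τ = 229.3 N·m clockwise.
Painter: 81.4×9.81 = 798.5 N at 4 m → arm 1.633 m → τ = 1304 N·m clockwise.
Wall normal N acts horizontally at the top; its moment arm is the height L sinθ = 5.25·sin65.9° = 4.792 m, counterclockwise.
Balancing moments: N × 4.792 = 1533, giving N = 320 N.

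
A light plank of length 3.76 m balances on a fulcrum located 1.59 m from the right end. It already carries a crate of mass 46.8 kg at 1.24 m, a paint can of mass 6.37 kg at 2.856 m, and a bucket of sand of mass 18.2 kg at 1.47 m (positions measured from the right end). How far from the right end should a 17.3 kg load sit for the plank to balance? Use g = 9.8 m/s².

x ≈ 2.2 m from the right end

Choose the fulcrum (at 1.59 m from the right end) as the axis so the support reaction has zero arm there.
Crate: 46.8 × 9.8 = 458.6 N down at 1.24 m → arm 0.35 m, τ = 458.6 × 0.35 = 160.5 N·m clockwise.
Paint can: 6.37 × 9.8 = 62.43 N down at 2.856 m → arm 1.266 m, τ = 62.43 × 1.266 = 79.04 N·m counterclockwise.
Bucket of sand: 18.2 × 9.8 = 178.4 N down at 1.47 m → arm 0.12 m, τ = 178.4 × 0.12 = 21.41 N·m clockwise.
Net moment of existing loads = 102.9 N·m clockwise.
The load weighs 17.3 × 9.8 = 169.5 N and must supply an equal counterclockwise moment, so its lever arm about the fulcrum is 102.9 / 169.5 = 0.607 m.
That puts it at 1.59 + 0.607 = 2.2 m from the right end.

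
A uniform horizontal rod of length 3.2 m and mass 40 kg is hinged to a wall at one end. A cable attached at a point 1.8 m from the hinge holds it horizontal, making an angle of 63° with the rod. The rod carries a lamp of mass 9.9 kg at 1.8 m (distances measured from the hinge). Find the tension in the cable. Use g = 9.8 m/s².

T ≈ 500 N

Sum moments about the hinge (the unknown hinge reaction has zero arm there).
Beam weight: 40 × 9.8 = 392 N down at 1.6 m → arm 1.6 m, τ = 392 × 1.6 = 627.2 N·m clockwise.
Lamp: 9.9 × 9.8 = 97.02 N down at 1.8 m → arm 1.8 m, τ = 97.02 × 1.8 = 174.6 N·m clockwise.
Total clockwise load moment = 801.8 N·m.
The cable tension T acts at 1.8 m; only its component perpendicular to the rod, T sinθ, produces torque. sin 63° = 0.891.
Setting net torque to zero: T × 1.8 × 0.891 = 801.8 → T = 801.8 / 1.604 = 500 N.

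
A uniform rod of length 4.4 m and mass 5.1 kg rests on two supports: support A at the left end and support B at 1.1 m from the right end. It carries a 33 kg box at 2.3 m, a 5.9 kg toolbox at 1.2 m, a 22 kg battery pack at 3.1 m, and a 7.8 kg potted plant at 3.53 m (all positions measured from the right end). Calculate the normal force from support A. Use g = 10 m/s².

R_A ≈ 330 N

Choose support B as the axis so its reaction then has zero moment arm.
Beam weight: 5.1 × 10 = 51 N down at 2.2 m → arm 1.1 m, τ = 51 × 1.1 = 56.1 N·m counterclockwise.
Box: 33 × 10 = 330 N down at 2.3 m → arm 1.2 m, τ = 330 × 1.2 = 396 N·m counterclockwise.
Toolbox: 5.9 × 10 = 59 N down at 1.2 m → arm 0.1 m, τ = 59 × 0.1 = 5.9 N·m counterclockwise.
Battery pack: 22 × 10 = 220 N down at 3.1 m → arm 2 m, τ = 220 × 2 = 440 N·m counterclockwise.
Potted plant: 7.8 × 10 = 78 N down at 3.53 m → arm 2.43 m, τ = 78 × 2.43 = 189.5 N·m counterclockwise.
Net load moment about support B = 1088 N·m counterclockwise.
Reaction R at support A is upward at 4.4 m, arm 3.3 m → moment R × 3.3 clockwise.
Setting net torque to zero: R × 3.3 = 1088 → R = 330 N.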